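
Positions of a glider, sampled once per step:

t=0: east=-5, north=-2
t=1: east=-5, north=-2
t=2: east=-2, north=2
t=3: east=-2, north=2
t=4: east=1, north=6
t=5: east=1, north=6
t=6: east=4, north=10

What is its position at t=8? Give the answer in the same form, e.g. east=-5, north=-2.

east=7, north=14

Differencing gives (+0, +0), (+3, +4), (+0, +0), (+3, +4), (+0, +0), (+3, +4). This is the pattern (+0, +0), (+3, +4) repeated.
step 7: apply (+0, +0) → east=4, north=10
step 8: apply (+3, +4) → east=7, north=14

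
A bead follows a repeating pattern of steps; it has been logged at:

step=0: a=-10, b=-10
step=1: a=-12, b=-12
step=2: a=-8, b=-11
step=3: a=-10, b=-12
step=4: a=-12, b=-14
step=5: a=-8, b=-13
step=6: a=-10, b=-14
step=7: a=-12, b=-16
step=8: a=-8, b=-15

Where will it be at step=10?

Differencing gives (-2, -2), (+4, +1), (-2, -1), (-2, -2), (+4, +1), (-2, -1), (-2, -2), (+4, +1). This is the pattern (-2, -2), (+4, +1), (-2, -1) repeated.
step 9: apply (-2, -1) → a=-10, b=-16
step 10: apply (-2, -2) → a=-12, b=-18

a=-12, b=-18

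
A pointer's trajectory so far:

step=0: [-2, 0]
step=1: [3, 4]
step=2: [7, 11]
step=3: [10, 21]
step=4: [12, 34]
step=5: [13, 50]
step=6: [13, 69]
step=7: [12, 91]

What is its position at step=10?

[3, 175]

Successive displacements: [+5, +4], [+4, +7], [+3, +10], [+2, +13], [+1, +16], [+0, +19], [-1, +22] — each changes by [-1, +3].
step 8: [12, 91] + [-2, +25] → [10, 116]
step 9: [10, 116] + [-3, +28] → [7, 144]
step 10: [7, 144] + [-4, +31] → [3, 175]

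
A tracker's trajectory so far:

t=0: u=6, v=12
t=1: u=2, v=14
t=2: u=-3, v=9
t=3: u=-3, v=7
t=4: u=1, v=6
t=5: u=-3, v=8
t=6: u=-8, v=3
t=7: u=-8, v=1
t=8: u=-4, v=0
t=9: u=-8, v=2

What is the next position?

Step-to-step displacements: (-4, +2), (-5, -5), (+0, -2), (+4, -1), (-4, +2), (-5, -5), (+0, -2), (+4, -1), (-4, +2) — a repeating cycle of length 4.
step 10: apply (-5, -5) → u=-13, v=-3

u=-13, v=-3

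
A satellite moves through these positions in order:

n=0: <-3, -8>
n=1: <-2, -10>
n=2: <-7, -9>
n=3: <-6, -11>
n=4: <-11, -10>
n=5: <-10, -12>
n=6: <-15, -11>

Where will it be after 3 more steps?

<-18, -14>

The moves between consecutive positions are <+1, -2>, <-5, +1>, <+1, -2>, <-5, +1>, <+1, -2>, <-5, +1>; they repeat the 2-cycle [<+1, -2>, <-5, +1>].
step 7: apply <+1, -2> → <-14, -13>
step 8: apply <-5, +1> → <-19, -12>
step 9: apply <+1, -2> → <-18, -14>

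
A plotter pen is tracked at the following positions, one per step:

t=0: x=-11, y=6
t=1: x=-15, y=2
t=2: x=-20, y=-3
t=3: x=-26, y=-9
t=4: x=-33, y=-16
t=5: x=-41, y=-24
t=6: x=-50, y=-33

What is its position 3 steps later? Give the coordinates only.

First differences are (-4, -4), (-5, -5), (-6, -6), (-7, -7), (-8, -8), (-9, -9); their common second difference is (-1, -1) (constant acceleration).
step 7: x=-50, y=-33 + (-10, -10) → x=-60, y=-43
step 8: x=-60, y=-43 + (-11, -11) → x=-71, y=-54
step 9: x=-71, y=-54 + (-12, -12) → x=-83, y=-66

x=-83, y=-66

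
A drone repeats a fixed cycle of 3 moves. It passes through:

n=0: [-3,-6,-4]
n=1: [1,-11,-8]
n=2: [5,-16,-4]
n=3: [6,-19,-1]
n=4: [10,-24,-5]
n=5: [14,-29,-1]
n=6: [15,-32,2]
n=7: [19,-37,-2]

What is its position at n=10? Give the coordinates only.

Step-to-step displacements: [+4,-5,-4], [+4,-5,+4], [+1,-3,+3], [+4,-5,-4], [+4,-5,+4], [+1,-3,+3], [+4,-5,-4] — a repeating cycle of length 3.
step 8: apply [+4,-5,+4] → [23,-42,2]
step 9: apply [+1,-3,+3] → [24,-45,5]
step 10: apply [+4,-5,-4] → [28,-50,1]

[28,-50,1]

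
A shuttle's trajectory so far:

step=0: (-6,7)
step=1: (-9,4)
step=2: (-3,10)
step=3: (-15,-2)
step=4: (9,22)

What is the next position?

Step-to-step displacements: (-3,-3), (+6,+6), (-12,-12), (+24,+24); each is -2× the previous.
step 5: (9,22) + (-48,-48) → (-39,-26)

(-39,-26)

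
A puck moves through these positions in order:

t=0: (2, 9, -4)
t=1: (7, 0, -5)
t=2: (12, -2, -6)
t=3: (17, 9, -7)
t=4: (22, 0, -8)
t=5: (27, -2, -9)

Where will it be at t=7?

First: linear, +5 per step → 37 at step 7.
Second: cycles through 9, 0, -2 every 3 steps. Step 7 lands at position 1 of the cycle → 0.
Third: linear, -1 per step → -11 at step 7.

(37, 0, -11)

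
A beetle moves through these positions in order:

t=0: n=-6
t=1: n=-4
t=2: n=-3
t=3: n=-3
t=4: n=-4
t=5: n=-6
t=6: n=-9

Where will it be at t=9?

Taking differences between consecutive positions: +2, +1, +0, -1, -2, -3. These grow by -1 each step.
step 7: -9 − 4 → n=-13
step 8: -13 − 5 → n=-18
step 9: -18 − 6 → n=-24

n=-24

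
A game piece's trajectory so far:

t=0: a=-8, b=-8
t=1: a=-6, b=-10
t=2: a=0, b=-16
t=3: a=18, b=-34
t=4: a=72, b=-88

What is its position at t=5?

a=234, b=-250

Step-to-step displacements: (+2,-2), (+6,-6), (+18,-18), (+54,-54); each is 3× the previous.
step 5: a=72, b=-88 + (+162,-162) → a=234, b=-250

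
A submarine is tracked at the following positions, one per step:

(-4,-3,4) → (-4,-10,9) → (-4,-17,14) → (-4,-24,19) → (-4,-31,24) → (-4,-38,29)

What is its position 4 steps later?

Constant displacement of (+0,-7,+5) per step.
step 6: (-4,-38,29) + (+0,-7,+5) → (-4,-45,34)
step 7: (-4,-45,34) + (+0,-7,+5) → (-4,-52,39)
step 8: (-4,-52,39) + (+0,-7,+5) → (-4,-59,44)
step 9: (-4,-59,44) + (+0,-7,+5) → (-4,-66,49)

(-4,-66,49)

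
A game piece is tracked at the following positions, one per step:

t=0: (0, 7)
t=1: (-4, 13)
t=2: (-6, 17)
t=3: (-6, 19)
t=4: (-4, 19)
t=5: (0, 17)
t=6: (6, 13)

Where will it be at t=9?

Taking differences between consecutive positions: (-4, +6), (-2, +4), (+0, +2), (+2, +0), (+4, -2), (+6, -4). These grow by (+2, -2) each step.
step 7: (6, 13) + (+8, -6) → (14, 7)
step 8: (14, 7) + (+10, -8) → (24, -1)
step 9: (24, -1) + (+12, -10) → (36, -11)

(36, -11)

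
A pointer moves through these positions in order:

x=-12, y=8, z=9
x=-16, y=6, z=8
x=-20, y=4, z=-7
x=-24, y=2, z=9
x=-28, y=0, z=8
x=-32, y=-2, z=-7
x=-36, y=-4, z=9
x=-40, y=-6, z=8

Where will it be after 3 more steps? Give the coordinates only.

X: linear, -4 per step → -52 at step 10.
Y: linear, -2 per step → -12 at step 10.
Z: cycles through 9, 8, -7 every 3 steps. Step 10 lands at position 1 of the cycle → 8.

x=-52, y=-12, z=8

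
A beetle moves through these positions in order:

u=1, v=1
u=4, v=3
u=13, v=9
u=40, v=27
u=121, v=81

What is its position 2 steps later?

u=1093, v=729

Consecutive displacements (+3, +2), (+9, +6), (+27, +18), (+81, +54) scale by a factor of 3 each step.
step 5: u=121, v=81 + (+243, +162) → u=364, v=243
step 6: u=364, v=243 + (+729, +486) → u=1093, v=729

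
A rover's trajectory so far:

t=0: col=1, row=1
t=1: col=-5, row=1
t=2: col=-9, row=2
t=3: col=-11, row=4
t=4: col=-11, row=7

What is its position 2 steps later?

col=-5, row=16

Successive displacements: (-6,+0), (-4,+1), (-2,+2), (+0,+3) — each changes by (+2,+1).
step 5: col=-11, row=7 + (+2,+4) → col=-9, row=11
step 6: col=-9, row=11 + (+4,+5) → col=-5, row=16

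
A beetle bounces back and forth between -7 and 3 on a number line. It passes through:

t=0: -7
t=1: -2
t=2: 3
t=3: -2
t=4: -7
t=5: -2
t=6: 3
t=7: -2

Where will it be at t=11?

The value reflects between -7 and 3, moving 5 per step.
  step 8: -2 → -7
  step 9: -7 → -2
  step 10: -2 → 3
  step 11: 3 → -2

-2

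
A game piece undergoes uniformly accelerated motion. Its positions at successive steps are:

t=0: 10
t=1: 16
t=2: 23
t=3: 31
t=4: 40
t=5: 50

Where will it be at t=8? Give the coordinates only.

Successive displacements: +6, +7, +8, +9, +10 — each changes by +1.
step 6: 50 + 11 → 61
step 7: 61 + 12 → 73
step 8: 73 + 13 → 86

86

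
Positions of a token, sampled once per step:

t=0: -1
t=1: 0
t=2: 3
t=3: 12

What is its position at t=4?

39

Consecutive displacements +1, +3, +9 scale by a factor of 3 each step.
step 4: 12 + 27 → 39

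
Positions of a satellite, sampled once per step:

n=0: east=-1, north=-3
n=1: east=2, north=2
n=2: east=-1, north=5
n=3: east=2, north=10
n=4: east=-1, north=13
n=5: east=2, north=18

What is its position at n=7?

east=2, north=26

Step-to-step displacements: (+3, +5), (-3, +3), (+3, +5), (-3, +3), (+3, +5) — a repeating cycle of length 2.
step 6: apply (-3, +3) → east=-1, north=21
step 7: apply (+3, +5) → east=2, north=26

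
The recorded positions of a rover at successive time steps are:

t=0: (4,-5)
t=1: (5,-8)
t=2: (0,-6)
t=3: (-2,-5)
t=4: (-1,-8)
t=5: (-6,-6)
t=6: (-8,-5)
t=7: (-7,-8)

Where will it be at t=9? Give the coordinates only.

The moves between consecutive positions are (+1,-3), (-5,+2), (-2,+1), (+1,-3), (-5,+2), (-2,+1), (+1,-3); they repeat the 3-cycle [(+1,-3), (-5,+2), (-2,+1)].
step 8: apply (-5,+2) → (-12,-6)
step 9: apply (-2,+1) → (-14,-5)

(-14,-5)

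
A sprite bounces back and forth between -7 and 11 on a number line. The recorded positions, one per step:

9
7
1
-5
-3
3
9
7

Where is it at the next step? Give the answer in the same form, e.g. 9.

The value reflects between -7 and 11, moving 6 per step.
  step 8: 7 → 1

1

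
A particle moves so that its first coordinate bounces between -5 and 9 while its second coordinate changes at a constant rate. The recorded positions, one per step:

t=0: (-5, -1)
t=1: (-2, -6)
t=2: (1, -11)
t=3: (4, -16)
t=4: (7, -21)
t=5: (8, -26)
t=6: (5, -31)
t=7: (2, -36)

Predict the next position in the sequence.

The first coordinate travels 3 per step and bounces off the walls at -5 and 9.
  step 8: 2 → -1
The second coordinate changes by -5 each step: at step 8 it is -41.

(-1, -41)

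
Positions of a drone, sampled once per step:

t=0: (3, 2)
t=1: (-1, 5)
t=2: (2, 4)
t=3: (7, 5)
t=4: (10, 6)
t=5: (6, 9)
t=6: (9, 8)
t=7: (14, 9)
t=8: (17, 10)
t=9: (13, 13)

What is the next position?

(16, 12)

Differencing gives (-4, +3), (+3, -1), (+5, +1), (+3, +1), (-4, +3), (+3, -1), (+5, +1), (+3, +1), (-4, +3). This is the pattern (-4, +3), (+3, -1), (+5, +1), (+3, +1) repeated.
step 10: apply (+3, -1) → (16, 12)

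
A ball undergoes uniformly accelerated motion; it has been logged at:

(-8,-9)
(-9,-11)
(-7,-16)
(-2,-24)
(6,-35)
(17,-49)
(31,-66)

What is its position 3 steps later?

Successive displacements: (-1,-2), (+2,-5), (+5,-8), (+8,-11), (+11,-14), (+14,-17) — each changes by (+3,-3).
step 7: (31,-66) + (+17,-20) → (48,-86)
step 8: (48,-86) + (+20,-23) → (68,-109)
step 9: (68,-109) + (+23,-26) → (91,-135)

(91,-135)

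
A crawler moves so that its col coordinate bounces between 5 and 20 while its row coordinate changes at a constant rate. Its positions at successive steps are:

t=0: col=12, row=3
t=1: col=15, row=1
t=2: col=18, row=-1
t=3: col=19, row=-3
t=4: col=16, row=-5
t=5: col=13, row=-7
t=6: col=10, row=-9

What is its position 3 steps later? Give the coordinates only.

The col coordinate reflects between 5 and 20, moving 3 per step.
  step 7: 10 → 7
  step 8: 7 → 6
  step 9: 6 → 9
The row coordinate changes by -2 each step: at step 9 it is -15.

col=9, row=-15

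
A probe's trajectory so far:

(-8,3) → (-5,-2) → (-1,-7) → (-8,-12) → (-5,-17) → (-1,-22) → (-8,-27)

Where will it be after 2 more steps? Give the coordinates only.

(-1,-37)

First: cycles through -8, -5, -1 every 3 steps. Step 8 lands at position 2 of the cycle → -1.
Second: linear, -5 per step → -37 at step 8.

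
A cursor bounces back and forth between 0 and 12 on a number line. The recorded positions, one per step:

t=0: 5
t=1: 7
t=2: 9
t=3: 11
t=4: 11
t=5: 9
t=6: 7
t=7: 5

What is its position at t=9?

The value reflects between 0 and 12, moving 2 per step.
  step 8: 5 → 3
  step 9: 3 → 1

1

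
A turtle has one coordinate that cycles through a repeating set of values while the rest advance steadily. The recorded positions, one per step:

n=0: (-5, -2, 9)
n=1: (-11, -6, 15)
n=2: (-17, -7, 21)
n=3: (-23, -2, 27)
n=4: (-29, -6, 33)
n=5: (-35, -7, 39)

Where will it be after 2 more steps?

(-47, -6, 51)

The first coordinate changes by -6 each step, so at step 7 it is -5 + 7·(-6) = -47.
The second coordinate repeats the cycle [-2, -6, -7] with period 3; step 7 mod 3 = 1, giving -6.
The third coordinate changes by +6 each step, so at step 7 it is 9 + 7·(6) = 51.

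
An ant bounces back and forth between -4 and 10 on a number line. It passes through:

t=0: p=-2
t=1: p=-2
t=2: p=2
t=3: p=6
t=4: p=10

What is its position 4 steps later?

p=-2

The value reflects between -4 and 10, moving 4 per step.
  step 5: 10 → 6
  step 6: 6 → 2
  step 7: 2 → -2
  step 8: -2 → -2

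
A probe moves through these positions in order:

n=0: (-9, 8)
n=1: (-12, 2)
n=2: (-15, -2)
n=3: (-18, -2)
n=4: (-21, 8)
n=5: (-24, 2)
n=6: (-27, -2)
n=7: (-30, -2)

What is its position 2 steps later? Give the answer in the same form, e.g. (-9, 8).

(-36, 2)

The first coordinate changes by -3 each step, so at step 9 it is -9 + 9·(-3) = -36.
The second coordinate repeats the cycle [8, 2, -2, -2] with period 4; step 9 mod 4 = 1, giving 2.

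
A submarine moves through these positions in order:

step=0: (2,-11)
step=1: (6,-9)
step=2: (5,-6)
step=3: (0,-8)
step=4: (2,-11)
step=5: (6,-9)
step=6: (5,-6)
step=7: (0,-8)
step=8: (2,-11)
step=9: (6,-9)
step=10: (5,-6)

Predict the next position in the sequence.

Step-to-step displacements: (+4,+2), (-1,+3), (-5,-2), (+2,-3), (+4,+2), (-1,+3), (-5,-2), (+2,-3), (+4,+2), (-1,+3) — a repeating cycle of length 4.
step 11: apply (-5,-2) → (0,-8)

(0,-8)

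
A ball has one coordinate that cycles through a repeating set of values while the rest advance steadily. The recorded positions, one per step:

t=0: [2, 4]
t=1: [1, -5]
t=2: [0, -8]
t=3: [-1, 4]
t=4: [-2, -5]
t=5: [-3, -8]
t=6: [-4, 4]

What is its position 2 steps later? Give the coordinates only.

First: linear, -1 per step → -6 at step 8.
Second: cycles through 4, -5, -8 every 3 steps. Step 8 lands at position 2 of the cycle → -8.

[-6, -8]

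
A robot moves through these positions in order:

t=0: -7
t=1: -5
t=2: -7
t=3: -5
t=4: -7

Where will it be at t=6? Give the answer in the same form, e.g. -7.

-7

Step-to-step displacements: +2, -2, +2, -2; each is -1× the previous.
step 5: -7 + 2 → -5
step 6: -5 − 2 → -7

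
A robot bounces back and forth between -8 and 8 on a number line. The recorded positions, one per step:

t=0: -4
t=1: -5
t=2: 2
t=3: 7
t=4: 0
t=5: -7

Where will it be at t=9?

The value travels 7 per step and bounces off the walls at -8 and 8.
  step 6: -7 → -2
  step 7: -2 → 5
  step 8: 5 → 4
  step 9: 4 → -3

-3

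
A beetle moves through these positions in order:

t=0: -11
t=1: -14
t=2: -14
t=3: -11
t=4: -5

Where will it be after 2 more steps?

16

Successive displacements: -3, +0, +3, +6 — each changes by +3.
step 5: -5 + 9 → 4
step 6: 4 + 12 → 16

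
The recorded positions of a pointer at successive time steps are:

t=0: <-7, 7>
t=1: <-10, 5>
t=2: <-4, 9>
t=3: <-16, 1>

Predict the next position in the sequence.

<8, 17>

The jumps are <-3, -2>, <+6, +4>, <-12, -8> — a geometric progression with ratio -2.
step 4: <-16, 1> + <+24, +16> → <8, 17>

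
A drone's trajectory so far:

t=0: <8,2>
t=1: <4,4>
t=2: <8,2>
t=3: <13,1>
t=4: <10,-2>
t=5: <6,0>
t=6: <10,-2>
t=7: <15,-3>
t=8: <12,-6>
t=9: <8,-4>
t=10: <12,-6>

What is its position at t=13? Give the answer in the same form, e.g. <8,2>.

Step-to-step displacements: <-4,+2>, <+4,-2>, <+5,-1>, <-3,-3>, <-4,+2>, <+4,-2>, <+5,-1>, <-3,-3>, <-4,+2>, <+4,-2> — a repeating cycle of length 4.
step 11: apply <+5,-1> → <17,-7>
step 12: apply <-3,-3> → <14,-10>
step 13: apply <-4,+2> → <10,-8>

<10,-8>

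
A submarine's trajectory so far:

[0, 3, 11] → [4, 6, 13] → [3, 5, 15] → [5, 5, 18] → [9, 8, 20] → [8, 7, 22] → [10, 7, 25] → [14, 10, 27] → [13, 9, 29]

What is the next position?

Step-to-step displacements: [+4, +3, +2], [-1, -1, +2], [+2, +0, +3], [+4, +3, +2], [-1, -1, +2], [+2, +0, +3], [+4, +3, +2], [-1, -1, +2] — a repeating cycle of length 3.
step 9: apply [+2, +0, +3] → [15, 9, 32]

[15, 9, 32]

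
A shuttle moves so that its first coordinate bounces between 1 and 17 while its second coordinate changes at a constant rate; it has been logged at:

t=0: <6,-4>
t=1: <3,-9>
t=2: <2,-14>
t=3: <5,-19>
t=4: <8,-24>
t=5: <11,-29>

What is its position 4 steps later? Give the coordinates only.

<11,-49>

The first coordinate reflects between 1 and 17, moving 3 per step.
  step 6: 11 → 14
  step 7: 14 → 17
  step 8: 17 → 14
  step 9: 14 → 11
The second coordinate changes by -5 each step: at step 9 it is -49.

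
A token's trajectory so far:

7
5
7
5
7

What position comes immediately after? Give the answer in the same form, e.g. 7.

Consecutive displacements -2, +2, -2, +2 scale by a factor of -1 each step.
step 5: 7 − 2 → 5

5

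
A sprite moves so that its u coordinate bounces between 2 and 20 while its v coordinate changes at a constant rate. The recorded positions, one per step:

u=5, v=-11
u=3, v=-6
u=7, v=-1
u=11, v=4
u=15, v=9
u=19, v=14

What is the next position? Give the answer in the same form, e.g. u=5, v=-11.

The u coordinate travels 4 per step and bounces off the walls at 2 and 20.
  step 6: 19 → 17
The v coordinate changes by +5 each step: at step 6 it is 19.

u=17, v=19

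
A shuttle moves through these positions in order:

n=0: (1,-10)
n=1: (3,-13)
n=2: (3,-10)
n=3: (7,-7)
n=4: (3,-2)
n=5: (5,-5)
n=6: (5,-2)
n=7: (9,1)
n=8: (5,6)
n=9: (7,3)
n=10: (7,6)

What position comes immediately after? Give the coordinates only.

The moves between consecutive positions are (+2,-3), (+0,+3), (+4,+3), (-4,+5), (+2,-3), (+0,+3), (+4,+3), (-4,+5), (+2,-3), (+0,+3); they repeat the 4-cycle [(+2,-3), (+0,+3), (+4,+3), (-4,+5)].
step 11: apply (+4,+3) → (11,9)

(11,9)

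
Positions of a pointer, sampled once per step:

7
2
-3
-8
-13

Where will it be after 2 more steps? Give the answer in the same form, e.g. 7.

-23

Constant displacement of -5 per step.
step 5: -13 − 5 → -18
step 6: -18 − 5 → -23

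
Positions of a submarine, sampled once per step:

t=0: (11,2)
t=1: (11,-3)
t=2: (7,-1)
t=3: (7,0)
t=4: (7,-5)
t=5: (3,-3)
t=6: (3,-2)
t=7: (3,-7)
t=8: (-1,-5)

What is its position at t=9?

(-1,-4)

Differencing gives (+0,-5), (-4,+2), (+0,+1), (+0,-5), (-4,+2), (+0,+1), (+0,-5), (-4,+2). This is the pattern (+0,-5), (-4,+2), (+0,+1) repeated.
step 9: apply (+0,+1) → (-1,-4)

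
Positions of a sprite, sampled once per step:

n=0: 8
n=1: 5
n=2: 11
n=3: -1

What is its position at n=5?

Consecutive displacements -3, +6, -12 scale by a factor of -2 each step.
step 4: -1 + 24 → 23
step 5: 23 − 48 → -25

-25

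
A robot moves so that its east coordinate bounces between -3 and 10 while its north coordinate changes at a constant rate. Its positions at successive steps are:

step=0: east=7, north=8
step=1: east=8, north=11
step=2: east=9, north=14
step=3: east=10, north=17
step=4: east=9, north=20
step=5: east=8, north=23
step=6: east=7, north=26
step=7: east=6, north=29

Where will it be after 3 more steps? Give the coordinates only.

The east coordinate travels 1 per step and bounces off the walls at -3 and 10.
  step 8: 6 → 5
  step 9: 5 → 4
  step 10: 4 → 3
The north coordinate changes by +3 each step: at step 10 it is 38.

east=3, north=38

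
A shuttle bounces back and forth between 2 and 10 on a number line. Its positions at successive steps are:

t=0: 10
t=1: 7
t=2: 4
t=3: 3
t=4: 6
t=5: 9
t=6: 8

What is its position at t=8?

The value reflects between 2 and 10, moving 3 per step.
  step 7: 8 → 5
  step 8: 5 → 2

2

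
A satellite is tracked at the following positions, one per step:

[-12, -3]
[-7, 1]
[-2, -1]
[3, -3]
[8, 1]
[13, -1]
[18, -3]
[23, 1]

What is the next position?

[28, -1]

First: linear, +5 per step → 28 at step 8.
Second: cycles through -3, 1, -1 every 3 steps. Step 8 lands at position 2 of the cycle → -1.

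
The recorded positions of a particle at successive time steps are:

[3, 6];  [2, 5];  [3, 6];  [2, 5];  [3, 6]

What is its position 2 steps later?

Step-to-step displacements: [-1, -1], [+1, +1], [-1, -1], [+1, +1]; each is -1× the previous.
step 5: [3, 6] + [-1, -1] → [2, 5]
step 6: [2, 5] + [+1, +1] → [3, 6]

[3, 6]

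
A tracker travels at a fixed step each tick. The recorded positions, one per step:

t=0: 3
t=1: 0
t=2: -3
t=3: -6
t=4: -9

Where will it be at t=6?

-15

The position changes by -3 every step.
step 5: -9 − 3 → -12
step 6: -12 − 3 → -15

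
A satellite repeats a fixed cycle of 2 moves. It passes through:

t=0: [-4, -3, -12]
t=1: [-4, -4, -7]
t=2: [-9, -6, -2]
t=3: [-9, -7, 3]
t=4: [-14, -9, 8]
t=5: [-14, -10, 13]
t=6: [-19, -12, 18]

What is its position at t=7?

The moves between consecutive positions are [+0, -1, +5], [-5, -2, +5], [+0, -1, +5], [-5, -2, +5], [+0, -1, +5], [-5, -2, +5]; they repeat the 2-cycle [[+0, -1, +5], [-5, -2, +5]].
step 7: apply [+0, -1, +5] → [-19, -13, 23]

[-19, -13, 23]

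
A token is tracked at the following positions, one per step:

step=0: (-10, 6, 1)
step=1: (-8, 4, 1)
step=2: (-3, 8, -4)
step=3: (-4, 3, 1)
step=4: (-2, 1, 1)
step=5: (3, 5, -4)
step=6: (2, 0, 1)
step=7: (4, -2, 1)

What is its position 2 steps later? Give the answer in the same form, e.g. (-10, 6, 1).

The moves between consecutive positions are (+2, -2, +0), (+5, +4, -5), (-1, -5, +5), (+2, -2, +0), (+5, +4, -5), (-1, -5, +5), (+2, -2, +0); they repeat the 3-cycle [(+2, -2, +0), (+5, +4, -5), (-1, -5, +5)].
step 8: apply (+5, +4, -5) → (9, 2, -4)
step 9: apply (-1, -5, +5) → (8, -3, 1)

(8, -3, 1)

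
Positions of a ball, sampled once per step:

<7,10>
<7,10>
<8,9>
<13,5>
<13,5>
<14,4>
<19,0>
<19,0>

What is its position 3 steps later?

<25,-5>

Differencing gives <+0,+0>, <+1,-1>, <+5,-4>, <+0,+0>, <+1,-1>, <+5,-4>, <+0,+0>. This is the pattern <+0,+0>, <+1,-1>, <+5,-4> repeated.
step 8: apply <+1,-1> → <20,-1>
step 9: apply <+5,-4> → <25,-5>
step 10: apply <+0,+0> → <25,-5>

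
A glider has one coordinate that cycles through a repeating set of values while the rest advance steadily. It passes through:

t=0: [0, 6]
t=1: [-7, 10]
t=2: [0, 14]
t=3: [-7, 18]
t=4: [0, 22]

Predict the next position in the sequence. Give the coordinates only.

First: cycles through 0, -7 every 2 steps. Step 5 lands at position 1 of the cycle → -7.
Second: linear, +4 per step → 26 at step 5.

[-7, 26]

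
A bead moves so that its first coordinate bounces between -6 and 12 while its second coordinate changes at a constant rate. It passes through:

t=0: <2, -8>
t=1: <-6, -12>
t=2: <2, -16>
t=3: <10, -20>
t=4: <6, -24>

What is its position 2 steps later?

The first coordinate travels 8 per step and bounces off the walls at -6 and 12.
  step 5: 6 → -2
  step 6: -2 → -2
The second coordinate changes by -4 each step: at step 6 it is -32.

<-2, -32>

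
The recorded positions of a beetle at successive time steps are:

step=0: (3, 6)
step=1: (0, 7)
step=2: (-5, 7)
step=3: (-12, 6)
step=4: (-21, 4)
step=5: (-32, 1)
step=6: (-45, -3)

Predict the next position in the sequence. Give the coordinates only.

Taking differences between consecutive positions: (-3, +1), (-5, +0), (-7, -1), (-9, -2), (-11, -3), (-13, -4). These grow by (-2, -1) each step.
step 7: (-45, -3) + (-15, -5) → (-60, -8)

(-60, -8)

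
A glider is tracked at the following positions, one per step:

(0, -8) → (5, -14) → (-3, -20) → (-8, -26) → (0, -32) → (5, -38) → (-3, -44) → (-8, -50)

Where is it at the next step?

(0, -56)

First: cycles through 0, 5, -3, -8 every 4 steps. Step 8 lands at position 0 of the cycle → 0.
Second: linear, -6 per step → -56 at step 8.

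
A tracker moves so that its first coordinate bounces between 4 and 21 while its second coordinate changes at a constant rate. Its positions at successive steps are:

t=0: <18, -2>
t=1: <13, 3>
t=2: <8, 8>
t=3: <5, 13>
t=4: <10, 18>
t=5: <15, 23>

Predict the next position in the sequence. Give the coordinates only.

The first coordinate reflects between 4 and 21, moving 5 per step.
  step 6: 15 → 20
The second coordinate changes by +5 each step: at step 6 it is 28.

<20, 28>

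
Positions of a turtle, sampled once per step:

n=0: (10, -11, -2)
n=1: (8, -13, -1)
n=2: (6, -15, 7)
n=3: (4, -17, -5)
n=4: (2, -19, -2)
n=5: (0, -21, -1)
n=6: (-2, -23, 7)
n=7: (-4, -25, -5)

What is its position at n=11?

(-12, -33, -5)

The first coordinate changes by -2 each step, so at step 11 it is 10 + 11·(-2) = -12.
The second coordinate changes by -2 each step, so at step 11 it is -11 + 11·(-2) = -33.
The third coordinate repeats the cycle [-2, -1, 7, -5] with period 4; step 11 mod 4 = 3, giving -5.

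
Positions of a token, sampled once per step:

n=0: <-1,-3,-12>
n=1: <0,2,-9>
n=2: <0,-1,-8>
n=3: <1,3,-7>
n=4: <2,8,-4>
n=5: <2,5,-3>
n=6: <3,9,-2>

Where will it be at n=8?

<4,11,2>

The moves between consecutive positions are <+1,+5,+3>, <+0,-3,+1>, <+1,+4,+1>, <+1,+5,+3>, <+0,-3,+1>, <+1,+4,+1>; they repeat the 3-cycle [<+1,+5,+3>, <+0,-3,+1>, <+1,+4,+1>].
step 7: apply <+1,+5,+3> → <4,14,1>
step 8: apply <+0,-3,+1> → <4,11,2>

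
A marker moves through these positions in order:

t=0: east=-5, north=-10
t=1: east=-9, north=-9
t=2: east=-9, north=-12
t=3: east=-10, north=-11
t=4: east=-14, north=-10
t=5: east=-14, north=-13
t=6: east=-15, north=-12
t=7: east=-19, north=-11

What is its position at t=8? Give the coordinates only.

east=-19, north=-14

Differencing gives (-4,+1), (+0,-3), (-1,+1), (-4,+1), (+0,-3), (-1,+1), (-4,+1). This is the pattern (-4,+1), (+0,-3), (-1,+1) repeated.
step 8: apply (+0,-3) → east=-19, north=-14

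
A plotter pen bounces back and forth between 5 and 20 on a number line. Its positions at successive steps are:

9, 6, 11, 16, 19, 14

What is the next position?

The value travels 5 per step and bounces off the walls at 5 and 20.
  step 6: 14 → 9

9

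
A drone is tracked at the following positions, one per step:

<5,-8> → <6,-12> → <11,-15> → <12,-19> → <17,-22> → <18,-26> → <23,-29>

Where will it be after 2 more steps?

<29,-36>

The moves between consecutive positions are <+1,-4>, <+5,-3>, <+1,-4>, <+5,-3>, <+1,-4>, <+5,-3>; they repeat the 2-cycle [<+1,-4>, <+5,-3>].
step 7: apply <+1,-4> → <24,-33>
step 8: apply <+5,-3> → <29,-36>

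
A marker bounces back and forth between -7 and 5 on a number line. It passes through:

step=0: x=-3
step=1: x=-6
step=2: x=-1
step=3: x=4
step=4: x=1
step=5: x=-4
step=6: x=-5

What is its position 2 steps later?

x=5

The value travels 5 per step and bounces off the walls at -7 and 5.
  step 7: -5 → 0
  step 8: 0 → 5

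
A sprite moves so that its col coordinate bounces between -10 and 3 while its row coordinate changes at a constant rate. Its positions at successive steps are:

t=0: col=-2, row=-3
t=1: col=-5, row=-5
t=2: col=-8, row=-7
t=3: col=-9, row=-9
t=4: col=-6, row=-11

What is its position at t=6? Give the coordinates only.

col=0, row=-15

The col coordinate reflects between -10 and 3, moving 3 per step.
  step 5: -6 → -3
  step 6: -3 → 0
The row coordinate changes by -2 each step: at step 6 it is -15.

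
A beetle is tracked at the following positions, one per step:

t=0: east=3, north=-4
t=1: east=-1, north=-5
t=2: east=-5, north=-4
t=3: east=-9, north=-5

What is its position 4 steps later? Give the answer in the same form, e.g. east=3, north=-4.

east=-25, north=-5

The east coordinate changes by -4 each step, so at step 7 it is 3 + 7·(-4) = -25.
The north coordinate repeats the cycle [-4, -5] with period 2; step 7 mod 2 = 1, giving -5.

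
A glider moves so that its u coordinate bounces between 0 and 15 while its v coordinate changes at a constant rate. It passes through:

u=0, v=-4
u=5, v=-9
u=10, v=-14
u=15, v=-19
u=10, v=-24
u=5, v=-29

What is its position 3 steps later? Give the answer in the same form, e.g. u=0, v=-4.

The u coordinate travels 5 per step and bounces off the walls at 0 and 15.
  step 6: 5 → 0
  step 7: 0 → 5
  step 8: 5 → 10
The v coordinate changes by -5 each step: at step 8 it is -44.

u=10, v=-44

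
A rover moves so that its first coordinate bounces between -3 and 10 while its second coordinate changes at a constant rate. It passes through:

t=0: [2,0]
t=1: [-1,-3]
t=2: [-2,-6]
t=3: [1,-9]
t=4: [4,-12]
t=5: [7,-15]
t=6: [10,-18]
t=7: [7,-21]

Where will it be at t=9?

The first coordinate reflects between -3 and 10, moving 3 per step.
  step 8: 7 → 4
  step 9: 4 → 1
The second coordinate changes by -3 each step: at step 9 it is -27.

[1,-27]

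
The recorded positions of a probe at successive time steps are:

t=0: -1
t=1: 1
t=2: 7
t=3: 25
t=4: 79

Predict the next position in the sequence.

241

Step-to-step displacements: +2, +6, +18, +54; each is 3× the previous.
step 5: 79 + 162 → 241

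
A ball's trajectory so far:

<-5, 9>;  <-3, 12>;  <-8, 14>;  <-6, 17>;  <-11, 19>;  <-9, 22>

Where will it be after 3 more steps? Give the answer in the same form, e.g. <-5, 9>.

Differencing gives <+2, +3>, <-5, +2>, <+2, +3>, <-5, +2>, <+2, +3>. This is the pattern <+2, +3>, <-5, +2> repeated.
step 6: apply <-5, +2> → <-14, 24>
step 7: apply <+2, +3> → <-12, 27>
step 8: apply <-5, +2> → <-17, 29>

<-17, 29>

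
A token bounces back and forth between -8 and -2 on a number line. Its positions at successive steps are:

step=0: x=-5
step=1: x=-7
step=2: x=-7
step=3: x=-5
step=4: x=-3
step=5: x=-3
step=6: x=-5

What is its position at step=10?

The value travels 2 per step and bounces off the walls at -8 and -2.
  step 7: -5 → -7
  step 8: -7 → -7
  step 9: -7 → -5
  step 10: -5 → -3

x=-3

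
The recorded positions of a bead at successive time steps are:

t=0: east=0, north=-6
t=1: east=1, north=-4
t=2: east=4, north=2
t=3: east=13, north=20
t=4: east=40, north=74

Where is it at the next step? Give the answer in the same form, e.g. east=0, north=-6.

Consecutive displacements (+1, +2), (+3, +6), (+9, +18), (+27, +54) scale by a factor of 3 each step.
step 5: east=40, north=74 + (+81, +162) → east=121, north=236

east=121, north=236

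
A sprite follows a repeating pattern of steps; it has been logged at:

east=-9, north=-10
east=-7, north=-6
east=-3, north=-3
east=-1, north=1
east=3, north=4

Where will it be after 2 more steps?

east=9, north=11

Differencing gives (+2, +4), (+4, +3), (+2, +4), (+4, +3). This is the pattern (+2, +4), (+4, +3) repeated.
step 5: apply (+2, +4) → east=5, north=8
step 6: apply (+4, +3) → east=9, north=11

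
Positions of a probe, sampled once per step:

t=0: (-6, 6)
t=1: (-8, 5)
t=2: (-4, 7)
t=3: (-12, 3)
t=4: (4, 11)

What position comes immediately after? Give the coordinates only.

(-28, -5)

Step-to-step displacements: (-2, -1), (+4, +2), (-8, -4), (+16, +8); each is -2× the previous.
step 5: (4, 11) + (-32, -16) → (-28, -5)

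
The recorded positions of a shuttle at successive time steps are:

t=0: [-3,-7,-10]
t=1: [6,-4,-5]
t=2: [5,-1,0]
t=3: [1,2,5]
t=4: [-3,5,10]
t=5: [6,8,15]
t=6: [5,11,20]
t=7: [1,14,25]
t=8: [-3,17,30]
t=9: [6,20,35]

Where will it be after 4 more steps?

[6,32,55]

First: cycles through -3, 6, 5, 1 every 4 steps. Step 13 lands at position 1 of the cycle → 6.
Second: linear, +3 per step → 32 at step 13.
Third: linear, +5 per step → 55 at step 13.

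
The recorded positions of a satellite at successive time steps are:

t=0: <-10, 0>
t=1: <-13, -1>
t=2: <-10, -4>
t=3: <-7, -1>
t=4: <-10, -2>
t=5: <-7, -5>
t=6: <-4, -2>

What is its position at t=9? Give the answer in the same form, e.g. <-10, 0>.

The moves between consecutive positions are <-3, -1>, <+3, -3>, <+3, +3>, <-3, -1>, <+3, -3>, <+3, +3>; they repeat the 3-cycle [<-3, -1>, <+3, -3>, <+3, +3>].
step 7: apply <-3, -1> → <-7, -3>
step 8: apply <+3, -3> → <-4, -6>
step 9: apply <+3, +3> → <-1, -3>

<-1, -3>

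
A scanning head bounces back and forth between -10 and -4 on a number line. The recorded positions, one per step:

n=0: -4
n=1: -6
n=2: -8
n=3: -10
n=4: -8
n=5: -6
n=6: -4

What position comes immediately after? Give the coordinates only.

-6

The value travels 2 per step and bounces off the walls at -10 and -4.
  step 7: -4 → -6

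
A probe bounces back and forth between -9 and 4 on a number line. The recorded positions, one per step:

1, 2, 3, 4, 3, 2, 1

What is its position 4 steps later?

-3

The value travels 1 per step and bounces off the walls at -9 and 4.
  step 7: 1 → 0
  step 8: 0 → -1
  step 9: -1 → -2
  step 10: -2 → -3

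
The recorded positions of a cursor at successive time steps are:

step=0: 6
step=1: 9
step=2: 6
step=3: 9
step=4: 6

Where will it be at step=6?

6

The jumps are +3, -3, +3, -3 — a geometric progression with ratio -1.
step 5: 6 + 3 → 9
step 6: 9 − 3 → 6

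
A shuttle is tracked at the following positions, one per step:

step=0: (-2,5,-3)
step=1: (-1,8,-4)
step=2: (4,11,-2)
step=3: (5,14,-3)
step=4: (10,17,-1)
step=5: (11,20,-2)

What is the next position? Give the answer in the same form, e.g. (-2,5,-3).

(16,23,0)

Differencing gives (+1,+3,-1), (+5,+3,+2), (+1,+3,-1), (+5,+3,+2), (+1,+3,-1). This is the pattern (+1,+3,-1), (+5,+3,+2) repeated.
step 6: apply (+5,+3,+2) → (16,23,0)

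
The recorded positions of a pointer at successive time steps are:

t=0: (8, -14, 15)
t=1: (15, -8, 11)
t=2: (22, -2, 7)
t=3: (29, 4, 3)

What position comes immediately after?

Each step adds (+7, +6, -4) to the position.
step 4: (29, 4, 3) + (+7, +6, -4) → (36, 10, -1)

(36, 10, -1)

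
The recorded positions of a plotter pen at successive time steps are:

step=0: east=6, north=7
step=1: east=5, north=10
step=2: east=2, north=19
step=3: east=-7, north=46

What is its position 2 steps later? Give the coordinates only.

east=-115, north=370

Step-to-step displacements: (-1,+3), (-3,+9), (-9,+27); each is 3× the previous.
step 4: east=-7, north=46 + (-27,+81) → east=-34, north=127
step 5: east=-34, north=127 + (-81,+243) → east=-115, north=370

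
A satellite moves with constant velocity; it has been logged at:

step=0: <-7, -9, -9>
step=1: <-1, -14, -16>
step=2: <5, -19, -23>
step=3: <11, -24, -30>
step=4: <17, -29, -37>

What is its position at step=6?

The position changes by <+6, -5, -7> every step.
step 5: <17, -29, -37> + <+6, -5, -7> → <23, -34, -44>
step 6: <23, -34, -44> + <+6, -5, -7> → <29, -39, -51>

<29, -39, -51>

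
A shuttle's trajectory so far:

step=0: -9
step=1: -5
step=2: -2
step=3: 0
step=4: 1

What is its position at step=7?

First differences are +4, +3, +2, +1; their common second difference is -1 (constant acceleration).
step 5: 1 + 0 → 1
step 6: 1 − 1 → 0
step 7: 0 − 2 → -2

-2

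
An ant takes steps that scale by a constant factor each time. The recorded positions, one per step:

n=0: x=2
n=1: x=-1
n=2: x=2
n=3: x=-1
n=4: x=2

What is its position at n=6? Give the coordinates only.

The jumps are -3, +3, -3, +3 — a geometric progression with ratio -1.
step 5: 2 − 3 → x=-1
step 6: -1 + 3 → x=2

x=2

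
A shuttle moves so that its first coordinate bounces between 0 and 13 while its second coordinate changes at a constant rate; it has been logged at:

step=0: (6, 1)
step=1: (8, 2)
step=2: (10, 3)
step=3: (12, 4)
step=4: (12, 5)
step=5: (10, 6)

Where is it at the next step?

(8, 7)

The first coordinate travels 2 per step and bounces off the walls at 0 and 13.
  step 6: 10 → 8
The second coordinate changes by +1 each step: at step 6 it is 7.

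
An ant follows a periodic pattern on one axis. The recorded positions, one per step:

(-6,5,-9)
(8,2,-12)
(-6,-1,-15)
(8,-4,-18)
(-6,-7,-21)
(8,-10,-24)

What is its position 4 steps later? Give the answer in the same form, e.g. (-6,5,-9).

The first coordinate repeats the cycle [-6, 8] with period 2; step 9 mod 2 = 1, giving 8.
The second coordinate changes by -3 each step, so at step 9 it is 5 + 9·(-3) = -22.
The third coordinate changes by -3 each step, so at step 9 it is -9 + 9·(-3) = -36.

(8,-22,-36)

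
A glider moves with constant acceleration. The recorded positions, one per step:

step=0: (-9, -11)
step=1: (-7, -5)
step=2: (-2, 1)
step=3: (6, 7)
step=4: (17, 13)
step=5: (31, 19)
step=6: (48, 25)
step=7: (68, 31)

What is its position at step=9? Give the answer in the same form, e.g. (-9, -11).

(117, 43)

First differences are (+2, +6), (+5, +6), (+8, +6), (+11, +6), (+14, +6), (+17, +6), (+20, +6); their common second difference is (+3, +0) (constant acceleration).
step 8: (68, 31) + (+23, +6) → (91, 37)
step 9: (91, 37) + (+26, +6) → (117, 43)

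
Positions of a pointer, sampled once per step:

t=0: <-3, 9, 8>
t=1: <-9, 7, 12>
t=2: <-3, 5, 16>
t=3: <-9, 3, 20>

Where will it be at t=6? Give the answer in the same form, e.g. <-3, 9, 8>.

First: cycles through -3, -9 every 2 steps. Step 6 lands at position 0 of the cycle → -3.
Second: linear, -2 per step → -3 at step 6.
Third: linear, +4 per step → 32 at step 6.

<-3, -3, 32>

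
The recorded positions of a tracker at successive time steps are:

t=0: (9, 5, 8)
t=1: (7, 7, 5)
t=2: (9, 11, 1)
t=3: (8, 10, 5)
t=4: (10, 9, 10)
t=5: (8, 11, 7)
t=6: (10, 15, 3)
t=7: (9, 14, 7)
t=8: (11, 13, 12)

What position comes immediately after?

The moves between consecutive positions are (-2, +2, -3), (+2, +4, -4), (-1, -1, +4), (+2, -1, +5), (-2, +2, -3), (+2, +4, -4), (-1, -1, +4), (+2, -1, +5); they repeat the 4-cycle [(-2, +2, -3), (+2, +4, -4), (-1, -1, +4), (+2, -1, +5)].
step 9: apply (-2, +2, -3) → (9, 15, 9)

(9, 15, 9)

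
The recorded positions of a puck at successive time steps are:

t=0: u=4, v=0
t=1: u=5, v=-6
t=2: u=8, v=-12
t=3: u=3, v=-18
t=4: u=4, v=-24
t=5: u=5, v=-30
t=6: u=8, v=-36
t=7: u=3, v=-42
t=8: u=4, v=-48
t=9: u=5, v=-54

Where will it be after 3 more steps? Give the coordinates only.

U: cycles through 4, 5, 8, 3 every 4 steps. Step 12 lands at position 0 of the cycle → 4.
V: linear, -6 per step → -72 at step 12.

u=4, v=-72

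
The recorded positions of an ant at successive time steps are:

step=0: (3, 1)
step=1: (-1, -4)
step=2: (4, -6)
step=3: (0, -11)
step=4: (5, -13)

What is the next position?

The moves between consecutive positions are (-4, -5), (+5, -2), (-4, -5), (+5, -2); they repeat the 2-cycle [(-4, -5), (+5, -2)].
step 5: apply (-4, -5) → (1, -18)

(1, -18)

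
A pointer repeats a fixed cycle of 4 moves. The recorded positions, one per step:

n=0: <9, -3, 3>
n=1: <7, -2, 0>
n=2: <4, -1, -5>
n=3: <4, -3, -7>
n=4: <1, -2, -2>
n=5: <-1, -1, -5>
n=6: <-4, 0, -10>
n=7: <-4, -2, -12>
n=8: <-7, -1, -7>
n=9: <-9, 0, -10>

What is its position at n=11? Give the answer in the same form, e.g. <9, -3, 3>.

Differencing gives <-2, +1, -3>, <-3, +1, -5>, <+0, -2, -2>, <-3, +1, +5>, <-2, +1, -3>, <-3, +1, -5>, <+0, -2, -2>, <-3, +1, +5>, <-2, +1, -3>. This is the pattern <-2, +1, -3>, <-3, +1, -5>, <+0, -2, -2>, <-3, +1, +5> repeated.
step 10: apply <-3, +1, -5> → <-12, 1, -15>
step 11: apply <+0, -2, -2> → <-12, -1, -17>

<-12, -1, -17>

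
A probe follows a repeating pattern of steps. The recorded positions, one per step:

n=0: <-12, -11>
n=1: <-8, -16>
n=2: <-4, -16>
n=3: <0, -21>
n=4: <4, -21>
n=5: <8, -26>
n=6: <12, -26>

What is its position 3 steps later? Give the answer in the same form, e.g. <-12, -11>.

The moves between consecutive positions are <+4, -5>, <+4, +0>, <+4, -5>, <+4, +0>, <+4, -5>, <+4, +0>; they repeat the 2-cycle [<+4, -5>, <+4, +0>].
step 7: apply <+4, -5> → <16, -31>
step 8: apply <+4, +0> → <20, -31>
step 9: apply <+4, -5> → <24, -36>

<24, -36>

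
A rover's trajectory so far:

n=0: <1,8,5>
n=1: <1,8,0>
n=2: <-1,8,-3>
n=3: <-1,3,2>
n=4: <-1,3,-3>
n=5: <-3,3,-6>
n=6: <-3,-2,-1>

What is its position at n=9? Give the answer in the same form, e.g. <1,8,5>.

<-5,-7,-4>

Differencing gives <+0,+0,-5>, <-2,+0,-3>, <+0,-5,+5>, <+0,+0,-5>, <-2,+0,-3>, <+0,-5,+5>. This is the pattern <+0,+0,-5>, <-2,+0,-3>, <+0,-5,+5> repeated.
step 7: apply <+0,+0,-5> → <-3,-2,-6>
step 8: apply <-2,+0,-3> → <-5,-2,-9>
step 9: apply <+0,-5,+5> → <-5,-7,-4>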